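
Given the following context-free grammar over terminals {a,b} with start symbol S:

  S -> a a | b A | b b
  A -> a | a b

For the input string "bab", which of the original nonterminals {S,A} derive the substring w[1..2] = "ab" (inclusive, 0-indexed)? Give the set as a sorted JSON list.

Convert to CNF:
  S -> T0 T0 | T1 A | T1 T1
  A -> T0 T1 | a
  T0 -> a
  T1 -> b

CYK table (by increasing span), restricted to cells inside w[1..2]:
  cell(1,1) a: {A,T0}  orig:{A}
  cell(2,2) b: {T1}  orig:{}
  cell(1,2) ab: {A}

Original NTs in T[1,2] deriving "ab": ["A"]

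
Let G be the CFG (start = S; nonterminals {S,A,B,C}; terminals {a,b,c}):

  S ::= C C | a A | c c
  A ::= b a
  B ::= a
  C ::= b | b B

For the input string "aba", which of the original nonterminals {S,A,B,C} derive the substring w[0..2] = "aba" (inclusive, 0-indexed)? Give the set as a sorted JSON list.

CNF form of G:
  S -> C C | T1 A | T2 T2
  A -> T0 T1
  B -> a
  C -> T0 B | b
  T0 -> b
  T1 -> a
  T2 -> c

CYK fill, restricted to cells inside w[0..2]:
  T[0,0] 'a' = {B,T1}  orig:{B}
  T[1,1] 'b' = {C,T0}  orig:{C}
  T[2,2] 'a' = {B,T1}  orig:{B}
  T[0,1] 'ab' = ∅
  T[1,2] 'ba' = {A,C}
  T[0,2] 'aba' = {S}

Original NTs in T[0,2] deriving "aba": ["S"]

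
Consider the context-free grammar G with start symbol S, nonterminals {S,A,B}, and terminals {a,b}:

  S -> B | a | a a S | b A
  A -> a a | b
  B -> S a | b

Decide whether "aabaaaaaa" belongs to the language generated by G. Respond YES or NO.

Convert to CNF:
  S -> S T0 | T0 X2 | T1 A | a | b
  A -> T0 T0 | b
  B -> S T0 | b
  T0 -> a
  T1 -> b
  X2 -> T0 S

CYK table (by increasing span):
  cell(0,0) a: {S,T0}  orig:{S}
  cell(1,1) a: {S,T0}  orig:{S}
  cell(2,2) b: {A,B,S,T1}  orig:{A,B,S}
  cell(3,3) a: {S,T0}  orig:{S}
  cell(4,4) a: {S,T0}  orig:{S}
  cell(5,5) a: {S,T0}  orig:{S}
  cell(6,6) a: {S,T0}  orig:{S}
  cell(7,7) a: {S,T0}  orig:{S}
  cell(8,8) a: {S,T0}  orig:{S}
  cell(0,1) aa: {A,B,S,X2}  orig:{A,B,S}
  cell(1,2) ab: {X2}  orig:{}
  cell(2,3) ba: {B,S}
  cell(3,4) aa: {A,B,S,X2}  orig:{A,B,S}
  cell(4,5) aa: {A,B,S,X2}  orig:{A,B,S}
  cell(5,6) aa: {A,B,S,X2}  orig:{A,B,S}
  cell(6,7) aa: {A,B,S,X2}  orig:{A,B,S}
  cell(7,8) aa: {A,B,S,X2}  orig:{A,B,S}
  cell(0,2) aab: {S}
  cell(1,3) aba: {X2}  orig:{}
  cell(2,4) baa: {B,S}
  cell(3,5) aaa: {B,S,X2}  orig:{B,S}
  cell(4,6) aaa: {B,S,X2}  orig:{B,S}
  cell(5,7) aaa: {B,S,X2}  orig:{B,S}
  cell(6,8) aaa: {B,S,X2}  orig:{B,S}
  cell(0,3) aaba: {B,S}
  cell(1,4) abaa: {X2}  orig:{}
  cell(2,5) baaa: {B,S}
  cell(3,6) aaaa: {B,S,X2}  orig:{B,S}
  cell(4,7) aaaa: {B,S,X2}  orig:{B,S}
  cell(5,8) aaaa: {B,S,X2}  orig:{B,S}
  cell(0,4) aabaa: {B,S}
  cell(1,5) abaaa: {X2}  orig:{}
  cell(2,6) baaaa: {B,S}
  cell(3,7) aaaaa: {B,S,X2}  orig:{B,S}
  cell(4,8) aaaaa: {B,S,X2}  orig:{B,S}
  cell(0,5) aabaaa: {B,S}
  cell(1,6) abaaaa: {X2}  orig:{}
  cell(2,7) baaaaa: {B,S}
  cell(3,8) aaaaaa: {B,S,X2}  orig:{B,S}
  cell(0,6) aabaaaa: {B,S}
  cell(1,7) abaaaaa: {X2}  orig:{}
  cell(2,8) baaaaaa: {B,S}
  cell(0,7) aabaaaaa: {B,S}
  cell(1,8) abaaaaaa: {X2}  orig:{}
  cell(0,8) aabaaaaaa: {B,S}

S ∈ T[0,8] ⇒ YES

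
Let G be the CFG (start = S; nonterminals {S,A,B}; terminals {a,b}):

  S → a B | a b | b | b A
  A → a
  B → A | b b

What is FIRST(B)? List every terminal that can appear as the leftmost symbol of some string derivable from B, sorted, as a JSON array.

FIRST iteration:
pass 1:
  A via A→a: +{a}
  B via B→A: +{a}
  B via B→b b: +{b}
  S via S→a B: +{a}
  S via S→b: +{b}
  FIRST(S)={a,b}  FIRST(A)={a}  FIRST(B)={a,b}
pass 2: (stable)
  FIRST(S)={a,b}  FIRST(A)={a}  FIRST(B)={a,b}

FIRST(B) = ["a", "b"]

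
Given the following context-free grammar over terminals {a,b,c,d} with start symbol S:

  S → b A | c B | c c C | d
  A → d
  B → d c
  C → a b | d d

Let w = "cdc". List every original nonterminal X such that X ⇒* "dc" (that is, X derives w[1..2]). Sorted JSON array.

CNF form of G:
  S -> T1 B | T1 X4 | T3 A | d
  A -> d
  B -> T0 T1
  C -> T0 T0 | T2 T3
  T0 -> d
  T1 -> c
  T2 -> a
  T3 -> b
  X4 -> T1 C

CYK fill (cells [i..j] with 1 ≤ i ≤ j ≤ 2 only):
  T[1,1] 'd' = {A,S,T0}  orig:{A,S}
  T[2,2] 'c' = {T1}  orig:{}
  T[1,2] 'dc' = {B}

Original NTs in T[1,2] deriving "dc": ["B"]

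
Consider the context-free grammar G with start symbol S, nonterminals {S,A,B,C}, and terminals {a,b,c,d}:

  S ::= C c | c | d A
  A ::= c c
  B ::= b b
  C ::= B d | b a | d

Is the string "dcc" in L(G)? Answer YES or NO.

CNF form of G:
  S -> C T0 | T2 A | c
  A -> T0 T0
  B -> T1 T1
  C -> B T2 | T1 T3 | d
  T0 -> c
  T1 -> b
  T2 -> d
  T3 -> a

CYK fill:
  [0..0]={C,T2}  "d"  orig:{C}
  [1..1]={S,T0}  "c"  orig:{S}
  [2..2]={S,T0}  "c"  orig:{S}
  [0..1]={S}  "dc"
  [1..2]={A}  "cc"
  [0..2]={S}  "dcc"

S ∈ T[0,2] ⇒ YES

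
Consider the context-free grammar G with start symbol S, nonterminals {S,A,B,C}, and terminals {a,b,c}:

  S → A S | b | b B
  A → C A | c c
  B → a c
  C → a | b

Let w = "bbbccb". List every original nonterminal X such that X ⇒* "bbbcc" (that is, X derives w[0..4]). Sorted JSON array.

CNF form of G:
  S -> A S | T2 B | b
  A -> C A | T0 T0
  B -> T1 T0
  C -> a | b
  T0 -> c
  T1 -> a
  T2 -> b

Fill CYK table bottom-up, restricted to cells inside w[0..4]:
  cell(0,0) b: {C,S,T2}  orig:{C,S}
  cell(1,1) b: {C,S,T2}  orig:{C,S}
  cell(2,2) b: {C,S,T2}  orig:{C,S}
  cell(3,3) c: {T0}  orig:{}
  cell(4,4) c: {T0}  orig:{}
  cell(0,1) bb: ∅
  cell(1,2) bb: ∅
  cell(2,3) bc: ∅
  cell(3,4) cc: {A}
  cell(0,2) bbb: ∅
  cell(1,3) bbc: ∅
  cell(2,4) bcc: {A}
  cell(0,3) bbbc: ∅
  cell(1,4) bbcc: {A}
  cell(0,4) bbbcc: {A}

Original NTs in T[0,4] deriving "bbbcc": ["A"]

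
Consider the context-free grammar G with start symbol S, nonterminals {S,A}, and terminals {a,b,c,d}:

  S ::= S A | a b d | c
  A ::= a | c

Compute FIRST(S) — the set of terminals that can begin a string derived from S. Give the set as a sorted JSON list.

FIRST iteration:
iter 1:
  A via A→a: +{a}
  A via A→c: +{c}
  S via S→a b d: +{a}
  S via S→c: +{c}
  FIRST(S)={a,c}  FIRST(A)={a,c}
iter 2: done
  FIRST(S)={a,c}  FIRST(A)={a,c}

FIRST(S) = ["a", "c"]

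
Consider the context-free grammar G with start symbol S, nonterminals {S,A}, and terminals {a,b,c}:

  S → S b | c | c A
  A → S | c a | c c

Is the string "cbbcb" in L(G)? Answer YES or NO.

CNF form of G:
  S -> S T0 | T1 A | c
  A -> S T0 | T1 A | T1 T1 | T1 T2 | c
  T0 -> b
  T1 -> c
  T2 -> a

Fill CYK table bottom-up:
  cell(0,0) c: {A,S,T1}  orig:{A,S}
  cell(1,1) b: {T0}  orig:{}
  cell(2,2) b: {T0}  orig:{}
  cell(3,3) c: {A,S,T1}  orig:{A,S}
  cell(4,4) b: {T0}  orig:{}
  cell(0,1) cb: {A,S}
  cell(1,2) bb: ∅
  cell(2,3) bc: ∅
  cell(3,4) cb: {A,S}
  cell(0,2) cbb: {A,S}
  cell(1,3) bbc: ∅
  cell(2,4) bcb: ∅
  cell(0,3) cbbc: ∅
  cell(1,4) bbcb: ∅
  cell(0,4) cbbcb: ∅

S ∉ T[0,4] ⇒ NO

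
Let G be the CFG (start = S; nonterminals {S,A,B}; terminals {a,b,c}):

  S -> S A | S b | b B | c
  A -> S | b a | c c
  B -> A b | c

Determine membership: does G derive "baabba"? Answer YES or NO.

CNF form of G:
  S -> S A | S T0 | T0 B | c
  A -> S A | S T0 | T0 B | T0 T1 | T2 T2 | c
  B -> A T0 | c
  T0 -> b
  T1 -> a
  T2 -> c

CYK fill:
  cell(0,0) b: {T0}  orig:{}
  cell(1,1) a: {T1}  orig:{}
  cell(2,2) a: {T1}  orig:{}
  cell(3,3) b: {T0}  orig:{}
  cell(4,4) b: {T0}  orig:{}
  cell(5,5) a: {T1}  orig:{}
  cell(0,1) ba: {A}
  cell(1,2) aa: ∅
  cell(2,3) ab: ∅
  cell(3,4) bb: ∅
  cell(4,5) ba: {A}
  cell(0,2) baa: ∅
  cell(1,3) aab: ∅
  cell(2,4) abb: ∅
  cell(3,5) bba: ∅
  cell(0,3) baab: ∅
  cell(1,4) aabb: ∅
  cell(2,5) abba: ∅
  cell(0,4) baabb: ∅
  cell(1,5) aabba: ∅
  cell(0,5) baabba: ∅

S ∉ T[0,5] ⇒ NO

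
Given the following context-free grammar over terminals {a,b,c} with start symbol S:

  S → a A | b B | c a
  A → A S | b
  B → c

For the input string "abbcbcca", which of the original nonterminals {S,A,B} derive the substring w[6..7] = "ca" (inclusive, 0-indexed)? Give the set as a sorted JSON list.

Convert to CNF:
  S -> T0 A | T1 B | T2 T0
  A -> A S | b
  B -> c
  T0 -> a
  T1 -> b
  T2 -> c

Fill CYK table bottom-up, restricted to cells inside w[6..7]:
  cell(6,6) c: {B,T2}  orig:{B}
  cell(7,7) a: {T0}  orig:{}
  cell(6,7) ca: {S}

Original NTs in T[6,7] deriving "ca": ["S"]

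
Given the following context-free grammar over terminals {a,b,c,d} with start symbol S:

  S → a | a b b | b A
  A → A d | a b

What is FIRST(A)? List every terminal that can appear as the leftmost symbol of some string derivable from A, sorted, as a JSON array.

FIRST sets, iterate to fixpoint:
iter 1:
  A via A→a b: +{a}
  S via S→a: +{a}
  S via S→b A: +{b}
  FIRST[S]={a,b}  FIRST[A]={a}
iter 2: (no change)
  FIRST[S]={a,b}  FIRST[A]={a}

FIRST(A) = ["a"]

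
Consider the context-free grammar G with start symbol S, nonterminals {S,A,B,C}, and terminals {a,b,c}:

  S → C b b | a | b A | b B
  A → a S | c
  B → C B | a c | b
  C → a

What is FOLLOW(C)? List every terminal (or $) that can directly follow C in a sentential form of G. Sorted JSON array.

FIRST sets, iterate to fixpoint:
pass 1:
  A via A→a S: +{a}
  A via A→c: +{c}
  B via B→a c: +{a}
  B via B→b: +{b}
  C via C→a: +{a}
  S via S→C b b: +{a}
  S via S→b A: +{b}
  FIRST[S]={a,b}  FIRST[A]={a,c}  FIRST[B]={a,b}  FIRST[C]={a}
pass 2: (no change)
  FIRST[S]={a,b}  FIRST[A]={a,c}  FIRST[B]={a,b}  FIRST[C]={a}

FOLLOW iteration:
seed FOLLOW(S) with $
iter 1:
  B→C B: FOLLOW(C) ⊇ FIRST(B) = {a,b}; new: +{a,b}
  S→b A: FOLLOW(A) ⊇ FOLLOW(S) ⊇ {$}; new: +{$}
  S→b B: FOLLOW(B) ⊇ FOLLOW(S) ⊇ {$}; new: +{$}
  FOLLOW[S]={$}  FOLLOW[A]={$}  FOLLOW[B]={$}  FOLLOW[C]={a,b}
iter 2: done
  FOLLOW[S]={$}  FOLLOW[A]={$}  FOLLOW[B]={$}  FOLLOW[C]={a,b}

FOLLOW(C) = ["a", "b"]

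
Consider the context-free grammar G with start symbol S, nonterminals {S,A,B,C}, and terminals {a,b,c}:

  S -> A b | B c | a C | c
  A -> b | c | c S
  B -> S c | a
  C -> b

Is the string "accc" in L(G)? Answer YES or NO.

Convert to CNF:
  S -> A T1 | B T0 | T2 C | c
  A -> T0 S | b | c
  B -> S T0 | a
  C -> b
  T0 -> c
  T1 -> b
  T2 -> a

CYK table (by increasing span):
  cell(0,0) a: {B,T2}  orig:{B}
  cell(1,1) c: {A,S,T0}  orig:{A,S}
  cell(2,2) c: {A,S,T0}  orig:{A,S}
  cell(3,3) c: {A,S,T0}  orig:{A,S}
  cell(0,1) ac: {S}
  cell(1,2) cc: {A,B}
  cell(2,3) cc: {A,B}
  cell(0,2) acc: {B}
  cell(1,3) ccc: {S}
  cell(0,3) accc: {S}

S ∈ T[0,3] ⇒ YES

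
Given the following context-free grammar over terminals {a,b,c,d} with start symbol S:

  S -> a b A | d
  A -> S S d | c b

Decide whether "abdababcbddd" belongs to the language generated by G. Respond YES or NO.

CNF form of G:
  S -> T3 X5 | d
  A -> S X4 | T1 T2
  T0 -> d
  T1 -> c
  T2 -> b
  T3 -> a
  X4 -> S T0
  X5 -> T2 A

Fill CYK table bottom-up:
  [0..0]={T3}  "a"  orig:{}
  [1..1]={T2}  "b"  orig:{}
  [2..2]={S,T0}  "d"  orig:{S}
  [3..3]={T3}  "a"  orig:{}
  [4..4]={T2}  "b"  orig:{}
  [5..5]={T3}  "a"  orig:{}
  [6..6]={T2}  "b"  orig:{}
  [7..7]={T1}  "c"  orig:{}
  [8..8]={T2}  "b"  orig:{}
  [9..9]={S,T0}  "d"  orig:{S}
  [10..10]={S,T0}  "d"  orig:{S}
  [11..11]={S,T0}  "d"  orig:{S}
  [0..1]=∅  "ab"
  [1..2]=∅  "bd"
  [2..3]=∅  "da"
  [3..4]=∅  "ab"
  [4..5]=∅  "ba"
  [5..6]=∅  "ab"
  [6..7]=∅  "bc"
  [7..8]={A}  "cb"
  [8..9]=∅  "bd"
  [9..10]={X4}  "dd"  orig:{}
  [10..11]={X4}  "dd"  orig:{}
  [0..2]=∅  "abd"
  [1..3]=∅  "bda"
  [2..4]=∅  "dab"
  [3..5]=∅  "aba"
  [4..6]=∅  "bab"
  [5..7]=∅  "abc"
  [6..8]={X5}  "bcb"  orig:{}
  [7..9]=∅  "cbd"
  [8..10]=∅  "bdd"
  [9..11]={A}  "ddd"
  [0..3]=∅  "abda"
  [1..4]=∅  "bdab"
  [2..5]=∅  "daba"
  [3..6]=∅  "abab"
  [4..7]=∅  "babc"
  [5..8]={S}  "abcb"
  [6..9]=∅  "bcbd"
  [7..10]=∅  "cbdd"
  [8..11]={X5}  "bddd"  orig:{}
  [0..4]=∅  "abdab"
  [1..5]=∅  "bdaba"
  [2..6]=∅  "dabab"
  [3..7]=∅  "ababc"
  [4..8]=∅  "babcb"
  [5..9]={X4}  "abcbd"  orig:{}
  [6..10]=∅  "bcbdd"
  [7..11]=∅  "cbddd"
  [0..5]=∅  "abdaba"
  [1..6]=∅  "bdabab"
  [2..7]=∅  "dababc"
  [3..8]=∅  "ababcb"
  [4..9]=∅  "babcbd"
  [5..10]={A}  "abcbdd"
  [6..11]=∅  "bcbddd"
  [0..6]=∅  "abdabab"
  [1..7]=∅  "bdababc"
  [2..8]=∅  "dababcb"
  [3..9]=∅  "ababcbd"
  [4..10]={X5}  "babcbdd"  orig:{}
  [5..11]=∅  "abcbddd"
  [0..7]=∅  "abdababc"
  [1..8]=∅  "bdababcb"
  [2..9]=∅  "dababcbd"
  [3..10]={S}  "ababcbdd"
  [4..11]=∅  "babcbddd"
  [0..8]=∅  "abdababcb"
  [1..9]=∅  "bdababcbd"
  [2..10]=∅  "dababcbdd"
  [3..11]={X4}  "ababcbddd"  orig:{}
  [0..9]=∅  "abdababcbd"
  [1..10]=∅  "bdababcbdd"
  [2..11]={A}  "dababcbddd"
  [0..10]=∅  "abdababcbdd"
  [1..11]={X5}  "bdababcbddd"  orig:{}
  [0..11]={S}  "abdababcbddd"

S ∈ T[0,11] ⇒ YES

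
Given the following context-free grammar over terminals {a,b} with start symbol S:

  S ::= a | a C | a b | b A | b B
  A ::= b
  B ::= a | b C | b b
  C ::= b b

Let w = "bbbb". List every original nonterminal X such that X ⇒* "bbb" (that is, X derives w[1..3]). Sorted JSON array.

CNF form of G:
  S -> T0 A | T0 B | T1 C | T1 T0 | a
  A -> b
  B -> T0 C | T0 T0 | a
  C -> T0 T0
  T0 -> b
  T1 -> a

CYK fill, restricted to cells inside w[1..3]:
  cell(1,1) b: {A,T0}  orig:{A}
  cell(2,2) b: {A,T0}  orig:{A}
  cell(3,3) b: {A,T0}  orig:{A}
  cell(1,2) bb: {B,C,S}
  cell(2,3) bb: {B,C,S}
  cell(1,3) bbb: {B,S}

Original NTs in T[1,3] deriving "bbb": ["B", "S"]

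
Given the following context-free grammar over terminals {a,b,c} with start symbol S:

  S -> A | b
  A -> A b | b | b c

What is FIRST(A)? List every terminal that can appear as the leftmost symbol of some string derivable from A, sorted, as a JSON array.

FIRST sets, iterate to fixpoint:
iter 1:
  A via A→b: +{b}
  S via S→A: +{b}
  S: {b}  A: {b}
iter 2: — fixpoint
  S: {b}  A: {b}

FIRST(A) = ["b"]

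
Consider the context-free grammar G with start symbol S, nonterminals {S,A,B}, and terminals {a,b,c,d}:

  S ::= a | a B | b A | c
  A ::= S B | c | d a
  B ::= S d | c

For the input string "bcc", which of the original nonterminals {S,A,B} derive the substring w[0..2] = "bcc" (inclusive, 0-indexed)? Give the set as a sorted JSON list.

CNF form of G:
  S -> T1 B | T2 A | a | c
  A -> S B | T0 T1 | c
  B -> S T0 | c
  T0 -> d
  T1 -> a
  T2 -> b

CYK fill, restricted to cells inside w[0..2]:
  [0..0]={T2}  "b"  orig:{}
  [1..1]={A,B,S}  "c"
  [2..2]={A,B,S}  "c"
  [0..1]={S}  "bc"
  [1..2]={A}  "cc"
  [0..2]={A,S}  "bcc"

Original NTs in T[0,2] deriving "bcc": ["A", "S"]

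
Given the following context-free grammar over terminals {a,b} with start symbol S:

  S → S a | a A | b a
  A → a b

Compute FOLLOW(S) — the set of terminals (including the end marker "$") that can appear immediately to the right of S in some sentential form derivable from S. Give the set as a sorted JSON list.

Compute FIRST by fixpoint:
[1]
  A via A→a b: +{a}
  S via S→a A: +{a}
  S via S→b a: +{b}
  FIRST[S]={a,b}  FIRST[A]={a}
[2] (stable)
  FIRST[S]={a,b}  FIRST[A]={a}

FOLLOW iteration:
initialize: $ ∈ FOLLOW(S)
round 1:
  S→S a: FOLLOW(S) ⊇ FIRST(a) = {a}; new: +{a}
  S→a A: FOLLOW(A) ⊇ FOLLOW(S) ⊇ {$,a}; new: +{$,a}
  FOLLOW[S]={$,a}  FOLLOW[A]={$,a}
round 2: (no change)
  FOLLOW[S]={$,a}  FOLLOW[A]={$,a}

FOLLOW(S) = ["$", "a"]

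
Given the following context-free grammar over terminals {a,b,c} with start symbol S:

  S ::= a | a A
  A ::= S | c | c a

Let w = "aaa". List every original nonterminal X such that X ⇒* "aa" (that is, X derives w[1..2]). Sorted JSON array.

CNF form of G:
  S -> T0 A | a
  A -> T0 A | T1 T0 | a | c
  T0 -> a
  T1 -> c

Fill CYK table bottom-up (cells [i..j] with 1 ≤ i ≤ j ≤ 2 only):
  [1..1]={A,S,T0}  "a"  orig:{A,S}
  [2..2]={A,S,T0}  "a"  orig:{A,S}
  [1..2]={A,S}  "aa"

Original NTs in T[1,2] deriving "aa": ["A", "S"]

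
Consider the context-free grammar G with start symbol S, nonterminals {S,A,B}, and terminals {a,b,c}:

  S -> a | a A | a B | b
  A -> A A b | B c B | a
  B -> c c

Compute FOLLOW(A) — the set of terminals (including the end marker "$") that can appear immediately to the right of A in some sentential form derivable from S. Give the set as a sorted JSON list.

FIRST sets, iterate to fixpoint:
round 1:
  A via A→a: +{a}
  B via B→c c: +{c}
  S via S→a: +{a}
  S via S→b: +{b}
  FIRST(S)={a,b}  FIRST(A)={a}  FIRST(B)={c}
round 2:
  A via A→B c B: +{c}
  FIRST(S)={a,b}  FIRST(A)={a,c}  FIRST(B)={c}
round 3: (no change)
  FIRST(S)={a,b}  FIRST(A)={a,c}  FIRST(B)={c}

FOLLOW sets:
initialize: $ ∈ FOLLOW(S)
pass 1:
  A→A A b: FOLLOW(A) ⊇ FIRST(A) = {a,c}; new: +{a,c}
  A→A A b: FOLLOW(A) ⊇ FIRST(b) = {b}; new: +{b}
  A→B c B: FOLLOW(B) ⊇ FIRST(c) = {c}; new: +{c}
  A→B c B: FOLLOW(B) ⊇ FOLLOW(A) ⊇ {a,b,c}; new: +{a,b}
  S→a A: FOLLOW(A) ⊇ FOLLOW(S) ⊇ {$}; new: +{$}
  S→a B: FOLLOW(B) ⊇ FOLLOW(S) ⊇ {$}; new: +{$}
  S: {$}  A: {$,a,b,c}  B: {$,a,b,c}
pass 2: — fixpoint
  S: {$}  A: {$,a,b,c}  B: {$,a,b,c}

FOLLOW(A) = ["$", "a", "b", "c"]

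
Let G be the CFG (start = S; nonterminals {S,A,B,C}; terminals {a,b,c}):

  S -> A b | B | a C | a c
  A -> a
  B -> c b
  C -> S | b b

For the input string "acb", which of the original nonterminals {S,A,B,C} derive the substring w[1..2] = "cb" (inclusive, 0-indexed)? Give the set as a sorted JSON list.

Convert to CNF:
  S -> A T1 | T0 T1 | T2 C | T2 T0
  A -> a
  B -> T0 T1
  C -> A T1 | T0 T1 | T1 T1 | T2 C | T2 T0
  T0 -> c
  T1 -> b
  T2 -> a

CYK fill (cells [i..j] with 1 ≤ i ≤ j ≤ 2 only):
  cell(1,1) c: {T0}  orig:{}
  cell(2,2) b: {T1}  orig:{}
  cell(1,2) cb: {B,C,S}

Original NTs in T[1,2] deriving "cb": ["B", "C", "S"]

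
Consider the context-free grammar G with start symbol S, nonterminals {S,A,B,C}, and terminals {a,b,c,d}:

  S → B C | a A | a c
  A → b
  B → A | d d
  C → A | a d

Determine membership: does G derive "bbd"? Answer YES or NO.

Convert to CNF:
  S -> B C | T1 A | T1 T2
  A -> b
  B -> T0 T0 | b
  C -> T1 T0 | b
  T0 -> d
  T1 -> a
  T2 -> c

CYK fill:
  [0..0]={A,B,C}  "b"
  [1..1]={A,B,C}  "b"
  [2..2]={T0}  "d"  orig:{}
  [0..1]={S}  "bb"
  [1..2]=∅  "bd"
  [0..2]=∅  "bbd"

S ∉ T[0,2] ⇒ NO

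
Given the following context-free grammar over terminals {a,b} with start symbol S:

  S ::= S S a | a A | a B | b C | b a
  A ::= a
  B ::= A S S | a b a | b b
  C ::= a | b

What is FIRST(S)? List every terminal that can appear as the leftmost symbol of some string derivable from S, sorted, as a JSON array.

FIRST iteration:
iter 1:
  A via A→a: +{a}
  B via B→A S S: +{a}
  B via B→b b: +{b}
  C via C→a: +{a}
  C via C→b: +{b}
  S via S→a A: +{a}
  S via S→b C: +{b}
  FIRST[S]={a,b}  FIRST[A]={a}  FIRST[B]={a,b}  FIRST[C]={a,b}
iter 2: (no change)
  FIRST[S]={a,b}  FIRST[A]={a}  FIRST[B]={a,b}  FIRST[C]={a,b}

FIRST(S) = ["a", "b"]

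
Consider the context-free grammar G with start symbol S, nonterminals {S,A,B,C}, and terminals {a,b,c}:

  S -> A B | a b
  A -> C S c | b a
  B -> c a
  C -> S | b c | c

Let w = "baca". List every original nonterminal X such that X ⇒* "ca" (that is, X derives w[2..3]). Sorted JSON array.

Convert to CNF:
  S -> A B | T2 T1
  A -> C X3 | T1 T2
  B -> T0 T2
  C -> A B | T1 T0 | T2 T1 | c
  T0 -> c
  T1 -> b
  T2 -> a
  X3 -> S T0

CYK fill — only the sub-triangle for w[2..3]:
  T[2,2] 'c' = {C,T0}  orig:{C}
  T[3,3] 'a' = {T2}  orig:{}
  T[2,3] 'ca' = {B}

Original NTs in T[2,3] deriving "ca": ["B"]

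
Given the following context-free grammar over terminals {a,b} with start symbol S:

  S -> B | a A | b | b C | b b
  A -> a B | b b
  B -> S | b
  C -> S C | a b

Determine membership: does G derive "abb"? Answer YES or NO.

CNF form of G:
  S -> T0 A | T1 C | T1 T1 | b
  A -> T0 B | T1 T1
  B -> T0 A | T1 C | T1 T1 | b
  C -> S C | T0 T1
  T0 -> a
  T1 -> b

CYK table (by increasing span):
  cell(0,0) a: {T0}  orig:{}
  cell(1,1) b: {B,S,T1}  orig:{B,S}
  cell(2,2) b: {B,S,T1}  orig:{B,S}
  cell(0,1) ab: {A,C}
  cell(1,2) bb: {A,B,S}
  cell(0,2) abb: {A,B,S}

S ∈ T[0,2] ⇒ YES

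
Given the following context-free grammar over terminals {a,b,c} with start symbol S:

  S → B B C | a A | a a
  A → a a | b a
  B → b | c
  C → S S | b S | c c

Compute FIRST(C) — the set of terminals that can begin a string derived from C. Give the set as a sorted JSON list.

FIRST iteration:
pass 1:
  A via A→a a: +{a}
  A via A→b a: +{b}
  B via B→b: +{b}
  B via B→c: +{c}
  C via C→b S: +{b}
  C via C→c c: +{c}
  S via S→B B C: +{b,c}
  S via S→a A: +{a}
  FIRST(S)={a,b,c}  FIRST(A)={a,b}  FIRST(B)={b,c}  FIRST(C)={b,c}
pass 2:
  C via C→S S: +{a}
  FIRST(S)={a,b,c}  FIRST(A)={a,b}  FIRST(B)={b,c}  FIRST(C)={a,b,c}
pass 3: (stable)
  FIRST(S)={a,b,c}  FIRST(A)={a,b}  FIRST(B)={b,c}  FIRST(C)={a,b,c}

FIRST(C) = ["a", "b", "c"]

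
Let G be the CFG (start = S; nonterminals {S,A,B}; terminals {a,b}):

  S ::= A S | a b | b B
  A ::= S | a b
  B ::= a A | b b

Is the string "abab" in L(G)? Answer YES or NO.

CNF form of G:
  S -> A S | T0 T1 | T1 B
  A -> A S | T0 T1 | T1 B
  B -> T0 A | T1 T1
  T0 -> a
  T1 -> b

Fill CYK table bottom-up:
  [0..0]={T0}  "a"  orig:{}
  [1..1]={T1}  "b"  orig:{}
  [2..2]={T0}  "a"  orig:{}
  [3..3]={T1}  "b"  orig:{}
  [0..1]={A,S}  "ab"
  [1..2]=∅  "ba"
  [2..3]={A,S}  "ab"
  [0..2]=∅  "aba"
  [1..3]=∅  "bab"
  [0..3]={A,S}  "abab"

S ∈ T[0,3] ⇒ YES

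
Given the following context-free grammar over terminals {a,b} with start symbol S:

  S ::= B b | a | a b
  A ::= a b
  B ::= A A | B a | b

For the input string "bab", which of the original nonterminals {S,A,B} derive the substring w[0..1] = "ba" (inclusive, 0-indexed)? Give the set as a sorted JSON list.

Convert to CNF:
  S -> B T1 | T0 T1 | a
  A -> T0 T1
  B -> A A | B T0 | b
  T0 -> a
  T1 -> b

Fill CYK table bottom-up — only the sub-triangle for w[0..1]:
  T[0,0] 'b' = {B,T1}  orig:{B}
  T[1,1] 'a' = {S,T0}  orig:{S}
  T[0,1] 'ba' = {B}

Original NTs in T[0,1] deriving "ba": ["B"]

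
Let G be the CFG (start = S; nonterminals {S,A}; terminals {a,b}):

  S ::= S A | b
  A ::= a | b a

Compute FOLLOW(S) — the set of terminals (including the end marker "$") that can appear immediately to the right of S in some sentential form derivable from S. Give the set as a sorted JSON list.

FIRST iteration:
pass 1:
  A via A→a: +{a}
  A via A→b a: +{b}
  S via S→b: +{b}
  FIRST[S]={b}  FIRST[A]={a,b}
pass 2: (no change)
  FIRST[S]={b}  FIRST[A]={a,b}

FOLLOW iteration:
seed FOLLOW(S) with $
round 1:
  S→S A: FOLLOW(S) ⊇ FIRST(A) = {a,b}; new: +{a,b}
  S→S A: FOLLOW(A) ⊇ FOLLOW(S) ⊇ {$,a,b}; new: +{$,a,b}
  FOLLOW(S)={$,a,b}  FOLLOW(A)={$,a,b}
round 2: (no change)
  FOLLOW(S)={$,a,b}  FOLLOW(A)={$,a,b}

FOLLOW(S) = ["$", "a", "b"]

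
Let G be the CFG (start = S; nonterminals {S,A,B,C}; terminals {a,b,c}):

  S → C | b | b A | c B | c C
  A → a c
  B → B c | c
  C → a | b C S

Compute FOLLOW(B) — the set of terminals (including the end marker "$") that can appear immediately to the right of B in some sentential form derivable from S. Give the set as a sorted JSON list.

FIRST sets, iterate to fixpoint:
[1]
  A via A→a c: +{a}
  B via B→c: +{c}
  C via C→a: +{a}
  C via C→b C S: +{b}
  S via S→C: +{a,b}
  S via S→c B: +{c}
  S: {a,b,c}  A: {a}  B: {c}  C: {a,b}
[2] (no change)
  S: {a,b,c}  A: {a}  B: {c}  C: {a,b}

FOLLOW sets:
seed FOLLOW(S) with $
iter 1:
  B→B c: FOLLOW(B) ⊇ FIRST(c) = {c}; new: +{c}
  C→b C S: FOLLOW(C) ⊇ FIRST(S) = {a,b,c}; new: +{a,b,c}
  C→b C S: FOLLOW(S) ⊇ FOLLOW(C) ⊇ {a,b,c}; new: +{a,b,c}
  S→C: FOLLOW(C) ⊇ FOLLOW(S) ⊇ {$,a,b,c}; new: +{$}
  S→b A: FOLLOW(A) ⊇ FOLLOW(S) ⊇ {$,a,b,c}; new: +{$,a,b,c}
  S→c B: FOLLOW(B) ⊇ FOLLOW(S) ⊇ {$,a,b,c}; new: +{$,a,b}
  FOLLOW(S)={$,a,b,c}  FOLLOW(A)={$,a,b,c}  FOLLOW(B)={$,a,b,c}  FOLLOW(C)={$,a,b,c}
iter 2: done
  FOLLOW(S)={$,a,b,c}  FOLLOW(A)={$,a,b,c}  FOLLOW(B)={$,a,b,c}  FOLLOW(C)={$,a,b,c}

FOLLOW(B) = ["$", "a", "b", "c"]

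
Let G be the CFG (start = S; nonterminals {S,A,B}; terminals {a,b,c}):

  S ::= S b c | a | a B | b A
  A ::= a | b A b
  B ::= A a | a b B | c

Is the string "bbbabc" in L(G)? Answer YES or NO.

CNF form of G:
  S -> S X5 | T0 A | T1 B | a
  A -> T0 X3 | a
  B -> A T1 | T1 X4 | c
  T0 -> b
  T1 -> a
  T2 -> c
  X3 -> A T0
  X4 -> T0 B
  X5 -> T0 T2

Fill CYK table bottom-up:
  cell(0,0) b: {T0}  orig:{}
  cell(1,1) b: {T0}  orig:{}
  cell(2,2) b: {T0}  orig:{}
  cell(3,3) a: {A,S,T1}  orig:{A,S}
  cell(4,4) b: {T0}  orig:{}
  cell(5,5) c: {B,T2}  orig:{B}
  cell(0,1) bb: ∅
  cell(1,2) bb: ∅
  cell(2,3) ba: {S}
  cell(3,4) ab: {X3}  orig:{}
  cell(4,5) bc: {X4,X5}  orig:{}
  cell(0,2) bbb: ∅
  cell(1,3) bba: ∅
  cell(2,4) bab: {A}
  cell(3,5) abc: {B,S}
  cell(0,3) bbba: ∅
  cell(1,4) bbab: {S}
  cell(2,5) babc: {S,X4}  orig:{S}
  cell(0,4) bbbab: ∅
  cell(1,5) bbabc: ∅
  cell(0,5) bbbabc: ∅

S ∉ T[0,5] ⇒ NO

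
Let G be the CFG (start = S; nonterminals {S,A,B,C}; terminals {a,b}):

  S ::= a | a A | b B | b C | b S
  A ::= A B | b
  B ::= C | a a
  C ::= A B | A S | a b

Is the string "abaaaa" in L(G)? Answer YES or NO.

Convert to CNF:
  S -> T0 A | T1 B | T1 C | T1 S | a
  A -> A B | b
  B -> A B | A S | T0 T0 | T0 T1
  C -> A B | A S | T0 T1
  T0 -> a
  T1 -> b

CYK table (by increasing span):
  T[0,0] 'a' = {S,T0}  orig:{S}
  T[1,1] 'b' = {A,T1}  orig:{A}
  T[2,2] 'a' = {S,T0}  orig:{S}
  T[3,3] 'a' = {S,T0}  orig:{S}
  T[4,4] 'a' = {S,T0}  orig:{S}
  T[5,5] 'a' = {S,T0}  orig:{S}
  T[0,1] 'ab' = {B,C,S}
  T[1,2] 'ba' = {B,C,S}
  T[2,3] 'aa' = {B}
  T[3,4] 'aa' = {B}
  T[4,5] 'aa' = {B}
  T[0,2] 'aba' = ∅
  T[1,3] 'baa' = {A,B,C,S}
  T[2,4] 'aaa' = ∅
  T[3,5] 'aaa' = ∅
  T[0,3] 'abaa' = {S}
  T[1,4] 'baaa' = {B,C}
  T[2,5] 'aaaa' = ∅
  T[0,4] 'abaaa' = ∅
  T[1,5] 'baaaa' = {A,B,C}
  T[0,5] 'abaaaa' = {S}

S ∈ T[0,5] ⇒ YES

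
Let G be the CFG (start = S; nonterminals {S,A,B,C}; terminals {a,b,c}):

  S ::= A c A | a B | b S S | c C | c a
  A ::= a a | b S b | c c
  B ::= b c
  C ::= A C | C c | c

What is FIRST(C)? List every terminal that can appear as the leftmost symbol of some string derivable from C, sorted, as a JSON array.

FIRST sets, iterate to fixpoint:
iter 1:
  A via A→a a: +{a}
  A via A→b S b: +{b}
  A via A→c c: +{c}
  B via B→b c: +{b}
  C via C→A C: +{a,b,c}
  S via S→A c A: +{a,b,c}
  FIRST(S)={a,b,c}  FIRST(A)={a,b,c}  FIRST(B)={b}  FIRST(C)={a,b,c}
iter 2: — fixpoint
  FIRST(S)={a,b,c}  FIRST(A)={a,b,c}  FIRST(B)={b}  FIRST(C)={a,b,c}

FIRST(C) = ["a", "b", "c"]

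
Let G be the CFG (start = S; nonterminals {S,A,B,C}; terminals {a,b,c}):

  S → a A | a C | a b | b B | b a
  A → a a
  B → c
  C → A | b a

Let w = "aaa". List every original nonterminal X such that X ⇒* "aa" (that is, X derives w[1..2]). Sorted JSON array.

CNF form of G:
  S -> T0 A | T0 C | T0 T1 | T1 B | T1 T0
  A -> T0 T0
  B -> c
  C -> T0 T0 | T1 T0
  T0 -> a
  T1 -> b

CYK table (by increasing span) — only the sub-triangle for w[1..2]:
  T[1,1] 'a' = {T0}  orig:{}
  T[2,2] 'a' = {T0}  orig:{}
  T[1,2] 'aa' = {A,C}

Original NTs in T[1,2] deriving "aa": ["A", "C"]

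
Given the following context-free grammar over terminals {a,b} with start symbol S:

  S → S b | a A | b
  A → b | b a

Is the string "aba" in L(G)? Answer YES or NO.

CNF form of G:
  S -> S T0 | T1 A | b
  A -> T0 T1 | b
  T0 -> b
  T1 -> a

Fill CYK table bottom-up:
  cell(0,0) a: {T1}  orig:{}
  cell(1,1) b: {A,S,T0}  orig:{A,S}
  cell(2,2) a: {T1}  orig:{}
  cell(0,1) ab: {S}
  cell(1,2) ba: {A}
  cell(0,2) aba: {S}

S ∈ T[0,2] ⇒ YES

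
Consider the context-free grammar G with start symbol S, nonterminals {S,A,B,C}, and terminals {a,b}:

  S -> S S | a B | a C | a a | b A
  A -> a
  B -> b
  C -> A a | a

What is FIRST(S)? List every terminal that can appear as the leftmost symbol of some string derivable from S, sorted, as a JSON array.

Compute FIRST by fixpoint:
pass 1:
  A via A→a: +{a}
  B via B→b: +{b}
  C via C→A a: +{a}
  S via S→a B: +{a}
  S via S→b A: +{b}
  FIRST(S)={a,b}  FIRST(A)={a}  FIRST(B)={b}  FIRST(C)={a}
pass 2: (no change)
  FIRST(S)={a,b}  FIRST(A)={a}  FIRST(B)={b}  FIRST(C)={a}

FIRST(S) = ["a", "b"]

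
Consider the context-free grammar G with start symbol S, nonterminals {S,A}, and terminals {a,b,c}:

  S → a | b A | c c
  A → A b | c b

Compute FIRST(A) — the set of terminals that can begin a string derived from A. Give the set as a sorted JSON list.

FIRST iteration:
[1]
  A via A→c b: +{c}
  S via S→a: +{a}
  S via S→b A: +{b}
  S via S→c c: +{c}
  S: {a,b,c}  A: {c}
[2] — fixpoint
  S: {a,b,c}  A: {c}

FIRST(A) = ["c"]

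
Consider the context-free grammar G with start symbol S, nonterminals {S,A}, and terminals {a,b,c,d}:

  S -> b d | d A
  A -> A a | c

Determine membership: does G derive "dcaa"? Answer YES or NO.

CNF form of G:
  S -> T1 T2 | T2 A
  A -> A T0 | c
  T0 -> a
  T1 -> b
  T2 -> d

CYK fill:
  cell(0,0) d: {T2}  orig:{}
  cell(1,1) c: {A}
  cell(2,2) a: {T0}  orig:{}
  cell(3,3) a: {T0}  orig:{}
  cell(0,1) dc: {S}
  cell(1,2) ca: {A}
  cell(2,3) aa: ∅
  cell(0,2) dca: {S}
  cell(1,3) caa: {A}
  cell(0,3) dcaa: {S}

S ∈ T[0,3] ⇒ YES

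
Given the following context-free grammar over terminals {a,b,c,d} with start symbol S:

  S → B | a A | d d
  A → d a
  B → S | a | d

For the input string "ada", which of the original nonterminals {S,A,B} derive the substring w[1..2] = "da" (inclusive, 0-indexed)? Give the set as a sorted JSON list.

Convert to CNF:
  S -> T0 T0 | T1 A | a | d
  A -> T0 T1
  B -> T0 T0 | T1 A | a | d
  T0 -> d
  T1 -> a

CYK fill, restricted to cells inside w[1..2]:
  [1..1]={B,S,T0}  "d"  orig:{B,S}
  [2..2]={B,S,T1}  "a"  orig:{B,S}
  [1..2]={A}  "da"

Original NTs in T[1,2] deriving "da": ["A"]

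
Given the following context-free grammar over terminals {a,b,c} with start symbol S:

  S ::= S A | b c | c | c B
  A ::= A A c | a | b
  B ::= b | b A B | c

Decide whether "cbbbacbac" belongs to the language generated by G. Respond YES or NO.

CNF form of G:
  S -> S A | T0 B | T1 T0 | c
  A -> A X2 | a | b
  B -> T1 X3 | b | c
  T0 -> c
  T1 -> b
  X2 -> A T0
  X3 -> A B

CYK table (by increasing span):
  T[0,0] 'c' = {B,S,T0}  orig:{B,S}
  T[1,1] 'b' = {A,B,T1}  orig:{A,B}
  T[2,2] 'b' = {A,B,T1}  orig:{A,B}
  T[3,3] 'b' = {A,B,T1}  orig:{A,B}
  T[4,4] 'a' = {A}
  T[5,5] 'c' = {B,S,T0}  orig:{B,S}
  T[6,6] 'b' = {A,B,T1}  orig:{A,B}
  T[7,7] 'a' = {A}
  T[8,8] 'c' = {B,S,T0}  orig:{B,S}
  T[0,1] 'cb' = {S}
  T[1,2] 'bb' = {X3}  orig:{}
  T[2,3] 'bb' = {X3}  orig:{}
  T[3,4] 'ba' = ∅
  T[4,5] 'ac' = {X2,X3}  orig:{}
  T[5,6] 'cb' = {S}
  T[6,7] 'ba' = ∅
  T[7,8] 'ac' = {X2,X3}  orig:{}
  T[0,2] 'cbb' = {S}
  T[1,3] 'bbb' = {B}
  T[2,4] 'bba' = ∅
  T[3,5] 'bac' = {A,B}
  T[4,6] 'acb' = ∅
  T[5,7] 'cba' = {S}
  T[6,8] 'bac' = {A,B}
  T[0,3] 'cbbb' = {S}
  T[1,4] 'bbba' = ∅
  T[2,5] 'bbac' = {X3}  orig:{}
  T[3,6] 'bacb' = {X3}  orig:{}
  T[4,7] 'acba' = ∅
  T[5,8] 'cbac' = {S}
  T[0,4] 'cbbba' = {S}
  T[1,5] 'bbbac' = {B}
  T[2,6] 'bbacb' = {B}
  T[3,7] 'bacba' = ∅
  T[4,8] 'acbac' = ∅
  T[0,5] 'cbbbac' = {S}
  T[1,6] 'bbbacb' = {X3}  orig:{}
  T[2,7] 'bbacba' = ∅
  T[3,8] 'bacbac' = {X3}  orig:{}
  T[0,6] 'cbbbacb' = {S}
  T[1,7] 'bbbacba' = ∅
  T[2,8] 'bbacbac' = {B}
  T[0,7] 'cbbbacba' = {S}
  T[1,8] 'bbbacbac' = {X3}  orig:{}
  T[0,8] 'cbbbacbac' = {S}

S ∈ T[0,8] ⇒ YES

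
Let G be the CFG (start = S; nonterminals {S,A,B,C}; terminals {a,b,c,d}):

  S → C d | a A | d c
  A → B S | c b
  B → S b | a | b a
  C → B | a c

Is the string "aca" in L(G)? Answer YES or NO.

CNF form of G:
  S -> C T3 | T2 A | T3 T0
  A -> B S | T0 T1
  B -> S T1 | T1 T2 | a
  C -> S T1 | T1 T2 | T2 T0 | a
  T0 -> c
  T1 -> b
  T2 -> a
  T3 -> d

Fill CYK table bottom-up:
  [0..0]={B,C,T2}  "a"  orig:{B,C}
  [1..1]={T0}  "c"  orig:{}
  [2..2]={B,C,T2}  "a"  orig:{B,C}
  [0..1]={C}  "ac"
  [1..2]=∅  "ca"
  [0..2]=∅  "aca"

S ∉ T[0,2] ⇒ NO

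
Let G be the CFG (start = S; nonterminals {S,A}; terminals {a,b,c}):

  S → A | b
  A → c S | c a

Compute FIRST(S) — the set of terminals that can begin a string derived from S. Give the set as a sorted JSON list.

FIRST iteration:
iter 1:
  A via A→c S: +{c}
  S via S→A: +{c}
  S via S→b: +{b}
  FIRST(S)={b,c}  FIRST(A)={c}
iter 2: (no change)
  FIRST(S)={b,c}  FIRST(A)={c}

FIRST(S) = ["b", "c"]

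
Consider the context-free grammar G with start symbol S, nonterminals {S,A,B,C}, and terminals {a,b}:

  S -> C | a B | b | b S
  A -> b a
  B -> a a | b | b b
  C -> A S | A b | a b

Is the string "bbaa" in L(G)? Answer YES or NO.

Convert to CNF:
  S -> A S | A T0 | T0 S | T1 B | T1 T0 | b
  A -> T0 T1
  B -> T0 T0 | T1 T1 | b
  C -> A S | A T0 | T1 T0
  T0 -> b
  T1 -> a

CYK fill:
  [0..0]={B,S,T0}  "b"  orig:{B,S}
  [1..1]={B,S,T0}  "b"  orig:{B,S}
  [2..2]={T1}  "a"  orig:{}
  [3..3]={T1}  "a"  orig:{}
  [0..1]={B,S}  "bb"
  [1..2]={A}  "ba"
  [2..3]={B}  "aa"
  [0..2]=∅  "bba"
  [1..3]=∅  "baa"
  [0..3]=∅  "bbaa"

S ∉ T[0,3] ⇒ NO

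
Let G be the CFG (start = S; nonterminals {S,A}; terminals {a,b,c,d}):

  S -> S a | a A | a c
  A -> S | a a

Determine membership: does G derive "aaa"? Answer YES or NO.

CNF form of G:
  S -> S T0 | T0 A | T0 T1
  A -> S T0 | T0 A | T0 T0 | T0 T1
  T0 -> a
  T1 -> c

CYK fill:
  T[0,0] 'a' = {T0}  orig:{}
  T[1,1] 'a' = {T0}  orig:{}
  T[2,2] 'a' = {T0}  orig:{}
  T[0,1] 'aa' = {A}
  T[1,2] 'aa' = {A}
  T[0,2] 'aaa' = {A,S}

S ∈ T[0,2] ⇒ YES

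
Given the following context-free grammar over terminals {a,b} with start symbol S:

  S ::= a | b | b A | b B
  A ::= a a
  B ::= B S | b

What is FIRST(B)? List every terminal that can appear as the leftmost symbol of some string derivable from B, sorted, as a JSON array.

FIRST sets, iterate to fixpoint:
iter 1:
  A via A→a a: +{a}
  B via B→b: +{b}
  S via S→a: +{a}
  S via S→b: +{b}
  S: {a,b}  A: {a}  B: {b}
iter 2: — fixpoint
  S: {a,b}  A: {a}  B: {b}

FIRST(B) = ["b"]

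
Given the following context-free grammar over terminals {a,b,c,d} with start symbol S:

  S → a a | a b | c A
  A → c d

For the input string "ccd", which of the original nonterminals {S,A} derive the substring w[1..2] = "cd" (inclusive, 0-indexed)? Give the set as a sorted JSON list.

Convert to CNF:
  S -> T0 A | T2 T2 | T2 T3
  A -> T0 T1
  T0 -> c
  T1 -> d
  T2 -> a
  T3 -> b

Fill CYK table bottom-up — only the sub-triangle for w[1..2]:
  cell(1,1) c: {T0}  orig:{}
  cell(2,2) d: {T1}  orig:{}
  cell(1,2) cd: {A}

Original NTs in T[1,2] deriving "cd": ["A"]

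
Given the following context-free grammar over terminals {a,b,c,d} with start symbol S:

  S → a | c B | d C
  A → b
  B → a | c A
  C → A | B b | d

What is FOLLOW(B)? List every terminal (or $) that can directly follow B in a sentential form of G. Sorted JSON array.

Compute FIRST by fixpoint:
iter 1:
  A via A→b: +{b}
  B via B→a: +{a}
  B via B→c A: +{c}
  C via C→A: +{b}
  C via C→B b: +{a,c}
  C via C→d: +{d}
  S via S→a: +{a}
  S via S→c B: +{c}
  S via S→d C: +{d}
  FIRST(S)={a,c,d}  FIRST(A)={b}  FIRST(B)={a,c}  FIRST(C)={a,b,c,d}
iter 2: (stable)
  FIRST(S)={a,c,d}  FIRST(A)={b}  FIRST(B)={a,c}  FIRST(C)={a,b,c,d}

FOLLOW iteration:
FOLLOW(S) := {$}
[1]
  C→B b: FOLLOW(B) ⊇ FIRST(b) = {b}; new: +{b}
  S→c B: FOLLOW(B) ⊇ FOLLOW(S) ⊇ {$}; new: +{$}
  S→d C: FOLLOW(C) ⊇ FOLLOW(S) ⊇ {$}; new: +{$}
  FOLLOW[S]={$}  FOLLOW[A]={}  FOLLOW[B]={$,b}  FOLLOW[C]={$}
[2]
  B→c A: FOLLOW(A) ⊇ FOLLOW(B) ⊇ {$,b}; new: +{$,b}
  FOLLOW[S]={$}  FOLLOW[A]={$,b}  FOLLOW[B]={$,b}  FOLLOW[C]={$}
[3] (stable)
  FOLLOW[S]={$}  FOLLOW[A]={$,b}  FOLLOW[B]={$,b}  FOLLOW[C]={$}

FOLLOW(B) = ["$", "b"]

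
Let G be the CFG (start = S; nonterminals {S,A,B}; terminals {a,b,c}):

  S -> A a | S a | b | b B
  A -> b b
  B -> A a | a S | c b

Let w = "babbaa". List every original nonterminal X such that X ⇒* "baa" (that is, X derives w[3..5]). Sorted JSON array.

CNF form of G:
  S -> A T1 | S T1 | T0 B | b
  A -> T0 T0
  B -> A T1 | T1 S | T2 T0
  T0 -> b
  T1 -> a
  T2 -> c

Fill CYK table bottom-up, restricted to cells inside w[3..5]:
  [3..3]={S,T0}  "b"  orig:{S}
  [4..4]={T1}  "a"  orig:{}
  [5..5]={T1}  "a"  orig:{}
  [3..4]={S}  "ba"
  [4..5]=∅  "aa"
  [3..5]={S}  "baa"

Original NTs in T[3,5] deriving "baa": ["S"]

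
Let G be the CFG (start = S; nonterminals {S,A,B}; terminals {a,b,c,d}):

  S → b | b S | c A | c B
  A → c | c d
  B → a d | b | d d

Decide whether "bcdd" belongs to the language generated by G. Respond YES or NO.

CNF form of G:
  S -> T0 A | T0 B | T3 S | b
  A -> T0 T1 | c
  B -> T1 T1 | T2 T1 | b
  T0 -> c
  T1 -> d
  T2 -> a
  T3 -> b

CYK fill:
  T[0,0] 'b' = {B,S,T3}  orig:{B,S}
  T[1,1] 'c' = {A,T0}  orig:{A}
  T[2,2] 'd' = {T1}  orig:{}
  T[3,3] 'd' = {T1}  orig:{}
  T[0,1] 'bc' = ∅
  T[1,2] 'cd' = {A}
  T[2,3] 'dd' = {B}
  T[0,2] 'bcd' = ∅
  T[1,3] 'cdd' = {S}
  T[0,3] 'bcdd' = {S}

S ∈ T[0,3] ⇒ YES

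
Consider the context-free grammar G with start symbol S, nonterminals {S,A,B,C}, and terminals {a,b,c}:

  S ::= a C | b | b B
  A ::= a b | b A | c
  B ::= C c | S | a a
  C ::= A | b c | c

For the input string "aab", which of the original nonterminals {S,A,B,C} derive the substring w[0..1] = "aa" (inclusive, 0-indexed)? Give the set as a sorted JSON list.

Convert to CNF:
  S -> T0 C | T1 B | b
  A -> T0 T1 | T1 A | c
  B -> C T2 | T0 C | T0 T0 | T1 B | b
  C -> T0 T1 | T1 A | T1 T2 | c
  T0 -> a
  T1 -> b
  T2 -> c

CYK table (by increasing span) (cells [i..j] with 0 ≤ i ≤ j ≤ 1 only):
  cell(0,0) a: {T0}  orig:{}
  cell(1,1) a: {T0}  orig:{}
  cell(0,1) aa: {B}

Original NTs in T[0,1] deriving "aa": ["B"]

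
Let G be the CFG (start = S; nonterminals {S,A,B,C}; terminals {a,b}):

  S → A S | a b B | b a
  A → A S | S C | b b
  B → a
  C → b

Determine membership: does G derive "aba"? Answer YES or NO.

CNF form of G:
  S -> A S | T0 T1 | T1 X2
  A -> A S | S C | T0 T0
  B -> a
  C -> b
  T0 -> b
  T1 -> a
  X2 -> T0 B

Fill CYK table bottom-up:
  [0..0]={B,T1}  "a"  orig:{B}
  [1..1]={C,T0}  "b"  orig:{C}
  [2..2]={B,T1}  "a"  orig:{B}
  [0..1]=∅  "ab"
  [1..2]={S,X2}  "ba"  orig:{S}
  [0..2]={S}  "aba"

S ∈ T[0,2] ⇒ YES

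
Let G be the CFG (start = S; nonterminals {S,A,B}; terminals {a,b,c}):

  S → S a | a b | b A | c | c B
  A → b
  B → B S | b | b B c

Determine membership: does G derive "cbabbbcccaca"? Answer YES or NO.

CNF form of G:
  S -> S T2 | T0 A | T1 B | T2 T0 | c
  A -> b
  B -> B S | T0 X3 | b
  T0 -> b
  T1 -> c
  T2 -> a
  X3 -> B T1

Fill CYK table bottom-up:
  cell(0,0) c: {S,T1}  orig:{S}
  cell(1,1) b: {A,B,T0}  orig:{A,B}
  cell(2,2) a: {T2}  orig:{}
  cell(3,3) b: {A,B,T0}  orig:{A,B}
  cell(4,4) b: {A,B,T0}  orig:{A,B}
  cell(5,5) b: {A,B,T0}  orig:{A,B}
  cell(6,6) c: {S,T1}  orig:{S}
  cell(7,7) c: {S,T1}  orig:{S}
  cell(8,8) c: {S,T1}  orig:{S}
  cell(9,9) a: {T2}  orig:{}
  cell(10,10) c: {S,T1}  orig:{S}
  cell(11,11) a: {T2}  orig:{}
  cell(0,1) cb: {S}
  cell(1,2) ba: ∅
  cell(2,3) ab: {S}
  cell(3,4) bb: {S}
  cell(4,5) bb: {S}
  cell(5,6) bc: {B,X3}  orig:{B}
  cell(6,7) cc: ∅
  cell(7,8) cc: ∅
  cell(8,9) ca: {S}
  cell(9,10) ac: ∅
  cell(10,11) ca: {S}
  cell(0,2) cba: {S}
  cell(1,3) bab: {B}
  cell(2,4) abb: ∅
  cell(3,5) bbb: {B}
  cell(4,6) bbc: {B}
  cell(5,7) bcc: {B,X3}  orig:{B}
  cell(6,8) ccc: ∅
  cell(7,9) cca: ∅
  cell(8,10) cac: ∅
  cell(9,11) aca: ∅
  cell(0,3) cbab: {S}
  cell(1,4) babb: ∅
  cell(2,5) abbb: ∅
  cell(3,6) bbbc: {B,X3}  orig:{B}
  cell(4,7) bbcc: {B,X3}  orig:{B}
  cell(5,8) bccc: {B,X3}  orig:{B}
  cell(6,9) ccca: ∅
  cell(7,10) ccac: ∅
  cell(8,11) caca: ∅
  cell(0,4) cbabb: ∅
  cell(1,5) babbb: {B}
  cell(2,6) abbbc: ∅
  cell(3,7) bbbcc: {B,X3}  orig:{B}
  cell(4,8) bbccc: {B,X3}  orig:{B}
  cell(5,9) bccca: {B}
  cell(6,10) cccac: ∅
  cell(7,11) ccaca: ∅
  cell(0,5) cbabbb: {S}
  cell(1,6) babbbc: {B,X3}  orig:{B}
  cell(2,7) abbbcc: ∅
  cell(3,8) bbbccc: {B,X3}  orig:{B}
  cell(4,9) bbccca: {B}
  cell(5,10) bcccac: {B,X3}  orig:{B}
  cell(6,11) cccaca: ∅
  cell(0,6) cbabbbc: {S}
  cell(1,7) babbbcc: {B,X3}  orig:{B}
  cell(2,8) abbbccc: ∅
  cell(3,9) bbbccca: {B}
  cell(4,10) bbcccac: {B,X3}  orig:{B}
  cell(5,11) bcccaca: {B}
  cell(0,7) cbabbbcc: {S}
  cell(1,8) babbbccc: {B,X3}  orig:{B}
  cell(2,9) abbbccca: ∅
  cell(3,10) bbbcccac: {B,X3}  orig:{B}
  cell(4,11) bbcccaca: {B}
  cell(0,8) cbabbbccc: {S}
  cell(1,9) babbbccca: {B}
  cell(2,10) abbbcccac: ∅
  cell(3,11) bbbcccaca: {B}
  cell(0,9) cbabbbccca: {S}
  cell(1,10) babbbcccac: {B,X3}  orig:{B}
  cell(2,11) abbbcccaca: ∅
  cell(0,10) cbabbbcccac: {S}
  cell(1,11) babbbcccaca: {B}
  cell(0,11) cbabbbcccaca: {S}

S ∈ T[0,11] ⇒ YES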